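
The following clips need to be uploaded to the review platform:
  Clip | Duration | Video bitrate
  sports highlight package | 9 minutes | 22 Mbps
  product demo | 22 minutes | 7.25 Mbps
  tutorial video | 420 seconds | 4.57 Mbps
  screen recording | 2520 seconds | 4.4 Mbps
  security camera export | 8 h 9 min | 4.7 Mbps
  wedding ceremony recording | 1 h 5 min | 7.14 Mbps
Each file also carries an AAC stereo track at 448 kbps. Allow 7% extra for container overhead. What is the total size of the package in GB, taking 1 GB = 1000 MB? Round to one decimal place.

Audio: 448 kbps = 0.448 Mbps.
sports highlight package: 22.448 Mbps × 540 s × 1.07 = 12970.5 Mb
product demo: 7.698 Mbps × 1320 s × 1.07 = 10872.7 Mb
tutorial video: 5.018 Mbps × 420 s × 1.07 = 2255.1 Mb
screen recording: 4.848 Mbps × 2520 s × 1.07 = 13072.1 Mb
security camera export: 5.148 Mbps × 29340 s × 1.07 = 161615.3 Mb
wedding ceremony recording: 7.588 Mbps × 3900 s × 1.07 = 31664.7 Mb
Total: 232450.4 Mb = 29056.3 MB.
= 29.06 GB.

29.1 GB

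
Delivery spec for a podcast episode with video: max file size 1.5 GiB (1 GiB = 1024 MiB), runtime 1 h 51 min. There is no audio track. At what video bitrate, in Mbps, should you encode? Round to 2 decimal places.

Budget: 1.5 GiB = 12884.9 Mb.
1 h 51 min = 111 min = 6660 s
Total bitrate budget: 12884.9 Mb / 6660 s = 1.935 Mbps.

1.93 Mbps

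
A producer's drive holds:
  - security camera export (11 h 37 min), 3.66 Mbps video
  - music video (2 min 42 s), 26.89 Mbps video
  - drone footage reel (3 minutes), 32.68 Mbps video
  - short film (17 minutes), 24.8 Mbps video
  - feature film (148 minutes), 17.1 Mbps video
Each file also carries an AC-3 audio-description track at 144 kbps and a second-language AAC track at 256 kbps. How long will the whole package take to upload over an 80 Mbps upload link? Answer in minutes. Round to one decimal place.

75.3 minutes

Audio total: 144 + 256 = 400 kbps = 0.400 Mbps.
security camera export: 4.060 Mbps × 41820 s = 169789.2 Mb
music video: 27.290 Mbps × 162 s = 4421.0 Mb
drone footage reel: 33.080 Mbps × 180 s = 5954.4 Mb
short film: 25.200 Mbps × 1020 s = 25704.0 Mb
feature film: 17.500 Mbps × 8880 s = 155400.0 Mb
Total: 361268.6 Mb = 45158.6 MB.
At 80 Mbps: 361268.6 / 80 = 4516 s ≈ 75.3 minutes.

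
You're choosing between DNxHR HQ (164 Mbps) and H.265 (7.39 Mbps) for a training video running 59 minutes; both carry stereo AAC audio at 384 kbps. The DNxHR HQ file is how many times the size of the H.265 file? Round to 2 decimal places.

21.15

59 min = 3540 s
Audio: 384 kbps = 0.384 Mbps.
DNxHR HQ: 164.384 Mbps × 3540 s = 581919.4 Mb = 72.740 GB.
H.265: 7.774 Mbps × 3540 s = 27520.0 Mb = 3.440 GB.
Ratio: 72.740 / 3.440 = 21.145.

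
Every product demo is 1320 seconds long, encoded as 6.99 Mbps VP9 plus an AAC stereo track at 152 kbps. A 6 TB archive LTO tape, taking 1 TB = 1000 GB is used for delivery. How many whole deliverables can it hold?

Audio: 152 kbps = 0.152 Mbps.
Total bitrate: 7.142 Mbps.
Per item: 7.142 Mbps × 1320 s = 9,427 Mb = 1,178 MB.
Capacity: 6 TB = 48,000,000 Mb; 5091.52 items → 5091 complete.

5091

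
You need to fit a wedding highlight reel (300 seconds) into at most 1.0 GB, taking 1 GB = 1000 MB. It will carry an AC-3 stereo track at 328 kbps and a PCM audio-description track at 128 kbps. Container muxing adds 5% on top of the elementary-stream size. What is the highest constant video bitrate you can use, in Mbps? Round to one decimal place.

Budget: 1.0 GB = 8000.0 Mb.
Stream payload after overhead: 8000.0 / 1.05 = 7619.0 Mb.
Total bitrate budget: 7619.0 Mb / 300 s = 25.397 Mbps.
Audio total: 328 + 128 = 456 kbps = 0.456 Mbps.
Video: 25.397 − 0.456 = 24.941 Mbps.

24.9 Mbps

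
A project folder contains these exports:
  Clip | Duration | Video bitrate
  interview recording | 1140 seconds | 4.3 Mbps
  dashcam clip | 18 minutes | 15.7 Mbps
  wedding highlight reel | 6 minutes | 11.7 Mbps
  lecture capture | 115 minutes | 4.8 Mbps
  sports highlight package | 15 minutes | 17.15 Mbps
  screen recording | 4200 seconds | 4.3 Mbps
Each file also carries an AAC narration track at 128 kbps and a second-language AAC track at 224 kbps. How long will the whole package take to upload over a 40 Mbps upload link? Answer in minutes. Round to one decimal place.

40.8 minutes

Audio total: 128 + 224 = 352 kbps = 0.352 Mbps.
interview recording: 4.652 Mbps × 1140 s = 5303.3 Mb
dashcam clip: 16.052 Mbps × 1080 s = 17336.2 Mb
wedding highlight reel: 12.052 Mbps × 360 s = 4338.7 Mb
lecture capture: 5.152 Mbps × 6900 s = 35548.8 Mb
sports highlight package: 17.502 Mbps × 900 s = 15751.8 Mb
screen recording: 4.652 Mbps × 4200 s = 19538.4 Mb
Total: 97817.2 Mb = 12227.1 MB.
At 40 Mbps: 97817.2 / 40 = 2445 s ≈ 40.8 minutes.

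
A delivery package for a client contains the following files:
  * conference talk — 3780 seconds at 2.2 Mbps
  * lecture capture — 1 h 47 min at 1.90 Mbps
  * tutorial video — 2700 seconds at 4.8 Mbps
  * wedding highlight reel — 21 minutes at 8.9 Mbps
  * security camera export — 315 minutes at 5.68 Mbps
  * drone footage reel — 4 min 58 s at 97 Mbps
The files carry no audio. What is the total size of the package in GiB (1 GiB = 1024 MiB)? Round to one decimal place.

conference talk: 2.200 Mbps × 3780 s = 8316.0 Mb
lecture capture: 1.900 Mbps × 6420 s = 12198.0 Mb
tutorial video: 4.800 Mbps × 2700 s = 12960.0 Mb
wedding highlight reel: 8.900 Mbps × 1260 s = 11214.0 Mb
security camera export: 5.680 Mbps × 18900 s = 107352.0 Mb
drone footage reel: 97.000 Mbps × 298 s = 28906.0 Mb
Total: 180946.0 Mb = 22618.2 MB.
= 21.06 GiB.

21.1 GiB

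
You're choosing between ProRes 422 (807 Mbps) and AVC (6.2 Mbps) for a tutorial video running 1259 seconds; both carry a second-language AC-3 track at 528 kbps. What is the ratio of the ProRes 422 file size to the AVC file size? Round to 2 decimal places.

Audio: 528 kbps = 0.528 Mbps.
ProRes 422: 807.528 Mbps × 1259 s = 1016677.8 Mb = 127.085 GB.
AVC: 6.728 Mbps × 1259 s = 8470.6 Mb = 1.059 GB.
Ratio: 127.085 / 1.059 = 120.025.

120.02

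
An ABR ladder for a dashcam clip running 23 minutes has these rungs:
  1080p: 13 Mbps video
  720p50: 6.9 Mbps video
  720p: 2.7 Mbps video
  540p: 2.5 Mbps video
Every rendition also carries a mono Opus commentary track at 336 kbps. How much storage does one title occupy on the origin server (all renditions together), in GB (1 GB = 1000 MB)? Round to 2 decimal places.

4.56 GB

23 min = 1380 s
Audio: 336 kbps = 0.336 Mbps.
Sum of rendition bitrates: (13+0.336) + (6.9+0.336) + (2.7+0.336) + (2.5+0.336) = 26.444 Mbps.
× 1380 s = 36,493 Mb = 4,562 MB = 4.562 GB.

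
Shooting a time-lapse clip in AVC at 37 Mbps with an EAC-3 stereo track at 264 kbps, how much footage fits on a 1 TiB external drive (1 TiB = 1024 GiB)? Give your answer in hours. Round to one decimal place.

Audio: 264 kbps = 0.264 Mbps.
Total bitrate: 37 + 0.264 = 37.264 Mbps.
Capacity: 1 TiB = 8,796,093 Mb.
Recording time: 8,796,093 / 37.264 = 236,048 s ≈ 65.6 hours.

65.6 hours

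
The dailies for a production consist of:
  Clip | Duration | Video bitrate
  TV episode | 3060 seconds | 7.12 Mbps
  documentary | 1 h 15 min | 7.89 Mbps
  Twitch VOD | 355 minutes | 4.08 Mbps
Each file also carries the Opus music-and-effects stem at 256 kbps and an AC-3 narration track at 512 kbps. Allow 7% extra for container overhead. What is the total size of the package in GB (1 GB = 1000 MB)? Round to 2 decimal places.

22.25 GB

Audio total: 256 + 512 = 768 kbps = 0.768 Mbps.
TV episode: 7.888 Mbps × 3060 s × 1.07 = 25826.9 Mb
documentary: 8.658 Mbps × 4500 s × 1.07 = 41688.3 Mb
Twitch VOD: 4.848 Mbps × 21300 s × 1.07 = 110490.8 Mb
Total: 178005.9 Mb = 22250.7 MB.
= 22.25 GB.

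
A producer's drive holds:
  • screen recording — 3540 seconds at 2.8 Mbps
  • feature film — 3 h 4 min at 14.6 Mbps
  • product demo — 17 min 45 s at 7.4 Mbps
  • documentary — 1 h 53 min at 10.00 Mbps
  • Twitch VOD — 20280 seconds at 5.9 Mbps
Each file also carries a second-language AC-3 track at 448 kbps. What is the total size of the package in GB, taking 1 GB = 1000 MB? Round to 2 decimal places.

Audio: 448 kbps = 0.448 Mbps.
screen recording: 3.248 Mbps × 3540 s = 11497.9 Mb
feature film: 15.048 Mbps × 11040 s = 166129.9 Mb
product demo: 7.848 Mbps × 1065 s = 8358.1 Mb
documentary: 10.448 Mbps × 6780 s = 70837.4 Mb
Twitch VOD: 6.348 Mbps × 20280 s = 128737.4 Mb
Total: 385560.8 Mb = 48195.1 MB.
= 48.20 GB.

48.20 GB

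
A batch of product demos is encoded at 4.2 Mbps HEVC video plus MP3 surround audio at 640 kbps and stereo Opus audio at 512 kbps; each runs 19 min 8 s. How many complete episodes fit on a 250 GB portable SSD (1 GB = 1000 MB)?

325

19 min 8 s = 1148 s
Audio total: 640 + 512 = 1152 kbps = 1.152 Mbps.
Total bitrate: 5.352 Mbps.
Per item: 5.352 Mbps × 1148 s = 6,144 Mb = 768.0 MB.
Capacity: 250 GB = 2,000,000 Mb; 325.52 items → 325 complete.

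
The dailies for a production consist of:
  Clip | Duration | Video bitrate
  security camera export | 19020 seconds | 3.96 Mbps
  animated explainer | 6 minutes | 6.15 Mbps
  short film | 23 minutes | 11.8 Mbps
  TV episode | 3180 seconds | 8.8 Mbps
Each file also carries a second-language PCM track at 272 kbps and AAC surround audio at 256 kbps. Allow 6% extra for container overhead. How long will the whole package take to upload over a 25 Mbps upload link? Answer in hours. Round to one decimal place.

1.6 hours

Audio total: 272 + 256 = 528 kbps = 0.528 Mbps.
security camera export: 4.488 Mbps × 19020 s × 1.06 = 90483.5 Mb
animated explainer: 6.678 Mbps × 360 s × 1.06 = 2548.3 Mb
short film: 12.328 Mbps × 1380 s × 1.06 = 18033.4 Mb
TV episode: 9.328 Mbps × 3180 s × 1.06 = 31442.8 Mb
Total: 142508.0 Mb = 17813.5 MB.
At 25 Mbps: 142508.0 / 25 = 5700 s ≈ 1.58 hours.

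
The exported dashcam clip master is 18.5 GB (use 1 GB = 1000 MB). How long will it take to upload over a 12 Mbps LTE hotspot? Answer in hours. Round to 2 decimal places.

File: 18.5 GB = 148000.0 Mb.
At 12 Mbps: 148000.0 / 12 = 12333.3 s ≈ 3.43 hours.

3.43 hours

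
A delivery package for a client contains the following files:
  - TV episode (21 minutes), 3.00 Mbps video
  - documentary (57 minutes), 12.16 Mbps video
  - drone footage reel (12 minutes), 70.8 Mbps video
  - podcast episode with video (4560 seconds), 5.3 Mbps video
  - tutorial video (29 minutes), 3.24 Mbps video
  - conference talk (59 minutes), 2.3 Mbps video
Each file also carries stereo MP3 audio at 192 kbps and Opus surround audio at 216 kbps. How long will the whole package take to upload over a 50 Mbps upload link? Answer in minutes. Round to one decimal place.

Audio total: 192 + 216 = 408 kbps = 0.408 Mbps.
TV episode: 3.408 Mbps × 1260 s = 4294.1 Mb
documentary: 12.568 Mbps × 3420 s = 42982.6 Mb
drone footage reel: 71.208 Mbps × 720 s = 51269.8 Mb
podcast episode with video: 5.708 Mbps × 4560 s = 26028.5 Mb
tutorial video: 3.648 Mbps × 1740 s = 6347.5 Mb
conference talk: 2.708 Mbps × 3540 s = 9586.3 Mb
Total: 140508.7 Mb = 17563.6 MB.
At 50 Mbps: 140508.7 / 50 = 2810 s ≈ 46.8 minutes.

46.8 minutes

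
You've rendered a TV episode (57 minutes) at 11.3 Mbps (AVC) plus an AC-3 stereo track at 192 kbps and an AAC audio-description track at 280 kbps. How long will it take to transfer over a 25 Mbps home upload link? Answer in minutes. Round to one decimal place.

26.8 minutes

57 min = 3420 s
Audio total: 192 + 280 = 472 kbps = 0.472 Mbps.
Total bitrate: 11.772 Mbps.
File: 11.772 Mbps × 3420 s = 40260.2 Mb.
At 25 Mbps: 40260.2 / 25 = 1610.4 s ≈ 26.8 minutes.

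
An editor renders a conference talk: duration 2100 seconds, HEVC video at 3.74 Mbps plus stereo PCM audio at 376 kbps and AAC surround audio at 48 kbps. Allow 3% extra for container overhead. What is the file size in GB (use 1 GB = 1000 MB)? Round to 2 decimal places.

1.13 GB

Audio total: 376 + 48 = 424 kbps = 0.424 Mbps.
Total bitrate: 3.74 + 0.424 = 4.164 Mbps.
Stream data: 4.164 Mbps × 2100 s = 8744.4 Mb.
With 3% container overhead: ×1.03.
9,007 Mb ÷ 8 = 1,126 MB → 1.126 GB.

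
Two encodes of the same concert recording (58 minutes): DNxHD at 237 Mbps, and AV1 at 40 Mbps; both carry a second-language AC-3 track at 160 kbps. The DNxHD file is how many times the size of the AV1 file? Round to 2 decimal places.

5.91

58 min = 3480 s
Audio: 160 kbps = 0.160 Mbps.
DNxHD: 237.160 Mbps × 3480 s = 825316.8 Mb = 96.080 GiB.
AV1: 40.160 Mbps × 3480 s = 139756.8 Mb = 16.270 GiB.
Ratio: 96.080 / 16.270 = 5.905.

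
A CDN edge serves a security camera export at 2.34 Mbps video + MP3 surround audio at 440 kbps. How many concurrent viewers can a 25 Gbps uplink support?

8992

Audio: 440 kbps = 0.440 Mbps.
Per-viewer media rate: 2.780 Mbps.
25 Gbps = 25,000 Mbps; 25,000 / 2.780 = 8992.81 → 8992 viewers.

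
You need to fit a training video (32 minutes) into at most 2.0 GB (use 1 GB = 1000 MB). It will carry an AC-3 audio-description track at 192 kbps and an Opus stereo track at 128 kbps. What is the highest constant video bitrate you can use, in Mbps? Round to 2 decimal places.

8.01 Mbps

Budget: 2.0 GB = 16000.0 Mb.
32 min = 1920 s
Total bitrate budget: 16000.0 Mb / 1920 s = 8.333 Mbps.
Audio total: 192 + 128 = 320 kbps = 0.320 Mbps.
Video: 8.333 − 0.320 = 8.013 Mbps.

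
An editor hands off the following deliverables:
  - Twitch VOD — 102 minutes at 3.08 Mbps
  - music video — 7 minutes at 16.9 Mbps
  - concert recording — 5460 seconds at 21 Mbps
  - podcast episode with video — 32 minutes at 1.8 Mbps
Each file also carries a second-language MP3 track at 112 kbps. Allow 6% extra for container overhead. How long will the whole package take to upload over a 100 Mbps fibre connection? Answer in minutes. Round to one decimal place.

Audio: 112 kbps = 0.112 Mbps.
Twitch VOD: 3.192 Mbps × 6120 s × 1.06 = 20707.1 Mb
music video: 17.012 Mbps × 420 s × 1.06 = 7573.7 Mb
concert recording: 21.112 Mbps × 5460 s × 1.06 = 122187.8 Mb
podcast episode with video: 1.912 Mbps × 1920 s × 1.06 = 3891.3 Mb
Total: 154360.0 Mb = 19295.0 MB.
At 100 Mbps: 154360.0 / 100 = 1544 s ≈ 25.7 minutes.

25.7 minutes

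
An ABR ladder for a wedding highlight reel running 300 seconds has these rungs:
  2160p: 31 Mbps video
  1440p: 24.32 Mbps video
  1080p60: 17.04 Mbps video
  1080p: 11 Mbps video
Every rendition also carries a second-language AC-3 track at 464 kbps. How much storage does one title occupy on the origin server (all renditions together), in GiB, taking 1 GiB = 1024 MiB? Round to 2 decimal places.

2.98 GiB

Audio: 464 kbps = 0.464 Mbps.
Sum of rendition bitrates: (31+0.464) + (24.32+0.464) + (17.04+0.464) + (11+0.464) = 85.216 Mbps.
× 300 s = 25,565 Mb = 3,196 MB = 2.976 GiB.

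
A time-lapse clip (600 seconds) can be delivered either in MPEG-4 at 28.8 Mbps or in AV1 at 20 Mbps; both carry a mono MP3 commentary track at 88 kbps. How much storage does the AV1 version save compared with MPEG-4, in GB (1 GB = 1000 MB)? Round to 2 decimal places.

0.66 GB

Audio: 88 kbps = 0.088 Mbps.
MPEG-4: 28.888 Mbps × 600 s = 17332.8 Mb = 2.167 GB.
AV1: 20.088 Mbps × 600 s = 12052.8 Mb = 1.507 GB.
Saving: 2.167 − 1.507 = 0.660 GB.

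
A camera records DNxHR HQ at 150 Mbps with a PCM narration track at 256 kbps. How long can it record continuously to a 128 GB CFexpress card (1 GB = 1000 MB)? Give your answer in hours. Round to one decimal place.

1.9 hours

Audio: 256 kbps = 0.256 Mbps.
Total bitrate: 150 + 0.256 = 150.256 Mbps.
Capacity: 128 GB = 1,024,000 Mb.
Recording time: 1,024,000 / 150.256 = 6,815 s ≈ 1.89 hours.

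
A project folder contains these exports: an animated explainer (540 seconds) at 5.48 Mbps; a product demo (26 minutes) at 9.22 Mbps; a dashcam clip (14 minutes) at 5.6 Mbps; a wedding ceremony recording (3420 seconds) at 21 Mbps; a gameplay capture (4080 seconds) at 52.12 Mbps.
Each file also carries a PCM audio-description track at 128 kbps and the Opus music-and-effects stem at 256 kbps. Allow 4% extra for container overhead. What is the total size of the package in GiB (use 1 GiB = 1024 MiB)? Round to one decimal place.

Audio total: 128 + 256 = 384 kbps = 0.384 Mbps.
animated explainer: 5.864 Mbps × 540 s × 1.04 = 3293.2 Mb
product demo: 9.604 Mbps × 1560 s × 1.04 = 15581.5 Mb
dashcam clip: 5.984 Mbps × 840 s × 1.04 = 5227.6 Mb
wedding ceremony recording: 21.384 Mbps × 3420 s × 1.04 = 76058.6 Mb
gameplay capture: 52.504 Mbps × 4080 s × 1.04 = 222785.0 Mb
Total: 322946.0 Mb = 40368.2 MB.
= 37.60 GiB.

37.6 GiB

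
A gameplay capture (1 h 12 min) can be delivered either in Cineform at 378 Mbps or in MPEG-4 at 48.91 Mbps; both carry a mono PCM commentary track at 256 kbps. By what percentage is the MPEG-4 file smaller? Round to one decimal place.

87.0%

1 h 12 min = 72 min = 4320 s
Audio: 256 kbps = 0.256 Mbps.
Cineform: 378.256 Mbps × 4320 s = 1634065.9 Mb = 204.258 GB.
MPEG-4: 49.166 Mbps × 4320 s = 212397.1 Mb = 26.550 GB.
Reduction: (1 − 26.550/204.258) × 100 = 87.00%.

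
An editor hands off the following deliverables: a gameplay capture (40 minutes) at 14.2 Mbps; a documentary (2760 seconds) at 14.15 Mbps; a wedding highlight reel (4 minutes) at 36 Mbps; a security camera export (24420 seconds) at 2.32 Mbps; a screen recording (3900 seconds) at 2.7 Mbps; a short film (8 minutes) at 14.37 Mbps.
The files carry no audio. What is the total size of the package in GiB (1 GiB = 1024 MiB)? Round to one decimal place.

18.1 GiB

gameplay capture: 14.200 Mbps × 2400 s = 34080.0 Mb
documentary: 14.150 Mbps × 2760 s = 39054.0 Mb
wedding highlight reel: 36.000 Mbps × 240 s = 8640.0 Mb
security camera export: 2.320 Mbps × 24420 s = 56654.4 Mb
screen recording: 2.700 Mbps × 3900 s = 10530.0 Mb
short film: 14.370 Mbps × 480 s = 6897.6 Mb
Total: 155856.0 Mb = 19482.0 MB.
= 18.14 GiB.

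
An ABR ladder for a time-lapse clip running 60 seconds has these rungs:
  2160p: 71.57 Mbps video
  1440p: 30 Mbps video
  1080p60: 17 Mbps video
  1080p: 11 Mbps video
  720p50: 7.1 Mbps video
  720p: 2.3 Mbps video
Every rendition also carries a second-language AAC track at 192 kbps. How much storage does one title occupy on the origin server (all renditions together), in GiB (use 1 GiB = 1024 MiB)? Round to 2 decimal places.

Audio: 192 kbps = 0.192 Mbps.
Sum of rendition bitrates: (71.57+0.192) + (30+0.192) + (17+0.192) + (11+0.192) + (7.1+0.192) + (2.3+0.192) = 140.122 Mbps.
× 60 s = 8,407 Mb = 1,051 MB = 0.9787 GiB.

0.98 GiB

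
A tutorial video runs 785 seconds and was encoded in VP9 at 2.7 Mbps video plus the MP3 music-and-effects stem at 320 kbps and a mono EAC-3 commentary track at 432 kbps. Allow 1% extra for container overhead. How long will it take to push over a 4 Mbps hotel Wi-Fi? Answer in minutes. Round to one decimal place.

Audio total: 320 + 432 = 752 kbps = 0.752 Mbps.
Total bitrate: 3.452 Mbps.
File: 3.452 Mbps × 785 s = 2709.8 Mb.
With 1% container overhead: ×1.01. → 2736.9 Mb.
At 4 Mbps: 2736.9 / 4 = 684.2 s ≈ 11.4 minutes.

11.4 minutes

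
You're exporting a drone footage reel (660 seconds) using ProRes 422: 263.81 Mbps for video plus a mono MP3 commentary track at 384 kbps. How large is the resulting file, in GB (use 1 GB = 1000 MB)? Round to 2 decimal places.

21.80 GB

Audio: 384 kbps = 0.384 Mbps.
Total bitrate: 263.81 + 0.384 = 264.194 Mbps.
Stream data: 264.194 Mbps × 660 s = 174368.0 Mb.
174,368 Mb ÷ 8 = 21,796 MB → 21.80 GB.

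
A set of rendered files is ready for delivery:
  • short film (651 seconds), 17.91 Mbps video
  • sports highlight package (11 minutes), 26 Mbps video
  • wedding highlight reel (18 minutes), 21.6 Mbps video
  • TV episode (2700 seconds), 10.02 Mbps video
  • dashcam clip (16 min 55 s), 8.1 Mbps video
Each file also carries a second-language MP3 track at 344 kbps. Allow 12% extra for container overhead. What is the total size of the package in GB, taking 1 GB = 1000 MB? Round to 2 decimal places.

12.53 GB

Audio: 344 kbps = 0.344 Mbps.
short film: 18.254 Mbps × 651 s × 1.12 = 13309.4 Mb
sports highlight package: 26.344 Mbps × 660 s × 1.12 = 19473.5 Mb
wedding highlight reel: 21.944 Mbps × 1080 s × 1.12 = 26543.5 Mb
TV episode: 10.364 Mbps × 2700 s × 1.12 = 31340.7 Mb
dashcam clip: 8.444 Mbps × 1015 s × 1.12 = 9599.1 Mb
Total: 100266.2 Mb = 12533.3 MB.
= 12.53 GB.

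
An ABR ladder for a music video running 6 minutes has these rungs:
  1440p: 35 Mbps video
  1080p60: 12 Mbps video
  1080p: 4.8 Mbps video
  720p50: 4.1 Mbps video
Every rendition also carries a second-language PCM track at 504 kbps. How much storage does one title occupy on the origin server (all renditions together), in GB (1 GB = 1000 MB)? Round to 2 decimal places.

6 min = 360 s
Audio: 504 kbps = 0.504 Mbps.
Sum of rendition bitrates: (35+0.504) + (12+0.504) + (4.8+0.504) + (4.1+0.504) = 57.916 Mbps.
× 360 s = 20,850 Mb = 2,606 MB = 2.606 GB.

2.61 GB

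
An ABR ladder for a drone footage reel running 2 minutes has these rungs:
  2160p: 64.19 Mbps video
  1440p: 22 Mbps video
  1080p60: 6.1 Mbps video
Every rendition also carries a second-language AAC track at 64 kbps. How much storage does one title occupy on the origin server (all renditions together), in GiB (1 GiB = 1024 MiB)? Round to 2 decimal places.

2 min = 120 s
Audio: 64 kbps = 0.064 Mbps.
Sum of rendition bitrates: (64.19+0.064) + (22+0.064) + (6.1+0.064) = 92.482 Mbps.
× 120 s = 11,098 Mb = 1,387 MB = 1.292 GiB.

1.29 GiB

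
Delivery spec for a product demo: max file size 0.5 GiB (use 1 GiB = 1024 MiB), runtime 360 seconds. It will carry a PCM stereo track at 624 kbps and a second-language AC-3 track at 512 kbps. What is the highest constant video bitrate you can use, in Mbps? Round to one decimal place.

10.8 Mbps

Budget: 0.5 GiB = 4295.0 Mb.
Total bitrate budget: 4295.0 Mb / 360 s = 11.930 Mbps.
Audio total: 624 + 512 = 1136 kbps = 1.136 Mbps.
Video: 11.930 − 1.136 = 10.794 Mbps.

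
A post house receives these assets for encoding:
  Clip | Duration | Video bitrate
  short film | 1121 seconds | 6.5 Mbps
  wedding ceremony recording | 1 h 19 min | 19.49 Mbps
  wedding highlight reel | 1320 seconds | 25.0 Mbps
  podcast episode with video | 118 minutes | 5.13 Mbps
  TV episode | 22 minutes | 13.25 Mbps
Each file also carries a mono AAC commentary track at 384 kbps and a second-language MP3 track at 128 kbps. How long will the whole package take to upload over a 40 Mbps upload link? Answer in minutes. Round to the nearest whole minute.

Audio total: 384 + 128 = 512 kbps = 0.512 Mbps.
short film: 7.012 Mbps × 1121 s = 7860.5 Mb
wedding ceremony recording: 20.002 Mbps × 4740 s = 94809.5 Mb
wedding highlight reel: 25.512 Mbps × 1320 s = 33675.8 Mb
podcast episode with video: 5.642 Mbps × 7080 s = 39945.4 Mb
TV episode: 13.762 Mbps × 1320 s = 18165.8 Mb
Total: 194457.0 Mb = 24307.1 MB.
At 40 Mbps: 194457.0 / 40 = 4861 s ≈ 81 minutes.

81 minutes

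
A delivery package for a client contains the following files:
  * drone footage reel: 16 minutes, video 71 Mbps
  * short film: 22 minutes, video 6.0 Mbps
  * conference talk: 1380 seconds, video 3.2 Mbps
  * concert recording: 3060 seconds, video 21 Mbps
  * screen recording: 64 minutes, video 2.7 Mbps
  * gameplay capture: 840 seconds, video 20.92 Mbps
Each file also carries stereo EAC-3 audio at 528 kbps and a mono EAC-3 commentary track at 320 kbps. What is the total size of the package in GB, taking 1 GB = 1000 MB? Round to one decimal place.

22.8 GB

Audio total: 528 + 320 = 848 kbps = 0.848 Mbps.
drone footage reel: 71.848 Mbps × 960 s = 68974.1 Mb
short film: 6.848 Mbps × 1320 s = 9039.4 Mb
conference talk: 4.048 Mbps × 1380 s = 5586.2 Mb
concert recording: 21.848 Mbps × 3060 s = 66854.9 Mb
screen recording: 3.548 Mbps × 3840 s = 13624.3 Mb
gameplay capture: 21.768 Mbps × 840 s = 18285.1 Mb
Total: 182364.0 Mb = 22795.5 MB.
= 22.80 GB.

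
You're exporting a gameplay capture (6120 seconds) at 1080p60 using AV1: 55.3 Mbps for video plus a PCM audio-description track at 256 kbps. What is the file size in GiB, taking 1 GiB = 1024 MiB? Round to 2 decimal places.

Audio: 256 kbps = 0.256 Mbps.
Total bitrate: 55.3 + 0.256 = 55.556 Mbps.
Stream data: 55.556 Mbps × 6120 s = 340002.7 Mb.
340,003 Mb = 42,500,340,000 bytes ÷ 1,073,741,824 = 39.58 GiB.

39.58 GiB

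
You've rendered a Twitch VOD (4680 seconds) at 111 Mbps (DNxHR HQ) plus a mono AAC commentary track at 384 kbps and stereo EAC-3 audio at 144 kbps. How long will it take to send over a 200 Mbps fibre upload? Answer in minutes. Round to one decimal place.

Audio total: 384 + 144 = 528 kbps = 0.528 Mbps.
Total bitrate: 111.528 Mbps.
File: 111.528 Mbps × 4680 s = 521951.0 Mb.
At 200 Mbps: 521951.0 / 200 = 2609.8 s ≈ 43.5 minutes.

43.5 minutes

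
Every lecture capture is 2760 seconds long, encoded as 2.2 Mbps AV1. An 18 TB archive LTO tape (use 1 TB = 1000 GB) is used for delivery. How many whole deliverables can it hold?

23715

Per item: 2.200 Mbps × 2760 s = 6,072 Mb = 759.0 MB.
Capacity: 18 TB = 144,000,000 Mb; 23715.42 items → 23715 complete.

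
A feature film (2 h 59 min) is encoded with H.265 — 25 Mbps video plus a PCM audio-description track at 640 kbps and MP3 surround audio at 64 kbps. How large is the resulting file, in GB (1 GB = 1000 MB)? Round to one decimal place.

34.5 GB

2 h 59 min = 179 min = 10740 s
Audio total: 640 + 64 = 704 kbps = 0.704 Mbps.
Total bitrate: 25 + 0.704 = 25.704 Mbps.
Stream data: 25.704 Mbps × 10740 s = 276061.0 Mb.
276,061 Mb ÷ 8 = 34,508 MB → 34.51 GB.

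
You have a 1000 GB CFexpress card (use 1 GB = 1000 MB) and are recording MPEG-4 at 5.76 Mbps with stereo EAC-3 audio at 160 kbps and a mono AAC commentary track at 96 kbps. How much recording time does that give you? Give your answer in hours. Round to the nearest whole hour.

369 hours

Audio total: 160 + 96 = 256 kbps = 0.256 Mbps.
Total bitrate: 5.76 + 0.256 = 6.016 Mbps.
Capacity: 1000 GB = 8,000,000 Mb.
Recording time: 8,000,000 / 6.016 = 1,329,787 s ≈ 369 hours.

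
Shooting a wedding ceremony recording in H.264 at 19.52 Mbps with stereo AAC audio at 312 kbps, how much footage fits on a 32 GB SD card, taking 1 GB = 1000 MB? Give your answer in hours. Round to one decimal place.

3.6 hours

Audio: 312 kbps = 0.312 Mbps.
Total bitrate: 19.52 + 0.312 = 19.832 Mbps.
Capacity: 32 GB = 256,000 Mb.
Recording time: 256,000 / 19.832 = 12,908 s ≈ 3.59 hours.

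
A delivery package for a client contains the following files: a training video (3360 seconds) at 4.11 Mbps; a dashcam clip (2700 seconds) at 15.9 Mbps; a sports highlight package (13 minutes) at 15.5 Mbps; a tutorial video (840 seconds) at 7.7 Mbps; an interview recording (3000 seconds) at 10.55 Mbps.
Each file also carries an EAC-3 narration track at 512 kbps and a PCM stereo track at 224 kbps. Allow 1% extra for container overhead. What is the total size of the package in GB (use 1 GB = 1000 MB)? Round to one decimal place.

Audio total: 512 + 224 = 736 kbps = 0.736 Mbps.
training video: 4.846 Mbps × 3360 s × 1.01 = 16445.4 Mb
dashcam clip: 16.636 Mbps × 2700 s × 1.01 = 45366.4 Mb
sports highlight package: 16.236 Mbps × 780 s × 1.01 = 12790.7 Mb
tutorial video: 8.436 Mbps × 840 s × 1.01 = 7157.1 Mb
interview recording: 11.286 Mbps × 3000 s × 1.01 = 34196.6 Mb
Total: 115956.2 Mb = 14494.5 MB.
= 14.49 GB.

14.5 GB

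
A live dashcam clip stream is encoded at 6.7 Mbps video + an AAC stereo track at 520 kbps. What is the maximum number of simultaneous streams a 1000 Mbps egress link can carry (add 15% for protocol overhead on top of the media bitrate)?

Audio: 520 kbps = 0.520 Mbps.
Per-viewer media rate: 7.220 Mbps.
On the wire with 15% overhead: 8.303 Mbps.
1000 Mbps = 1,000 Mbps; 1,000 / 8.303 = 120.44 → 120 viewers.

120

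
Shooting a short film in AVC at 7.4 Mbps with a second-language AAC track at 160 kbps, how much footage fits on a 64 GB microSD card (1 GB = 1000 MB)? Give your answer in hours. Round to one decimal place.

18.8 hours

Audio: 160 kbps = 0.160 Mbps.
Total bitrate: 7.4 + 0.160 = 7.560 Mbps.
Capacity: 64 GB = 512,000 Mb.
Recording time: 512,000 / 7.560 = 67,725 s ≈ 18.8 hours.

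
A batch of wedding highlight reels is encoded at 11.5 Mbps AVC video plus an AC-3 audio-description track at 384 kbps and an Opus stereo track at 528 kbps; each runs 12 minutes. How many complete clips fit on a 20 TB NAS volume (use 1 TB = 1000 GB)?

17903

12 min = 720 s
Audio total: 384 + 528 = 912 kbps = 0.912 Mbps.
Total bitrate: 12.412 Mbps.
Per item: 12.412 Mbps × 720 s = 8,937 Mb = 1,117 MB.
Capacity: 20 TB = 160,000,000 Mb; 17903.82 items → 17903 complete.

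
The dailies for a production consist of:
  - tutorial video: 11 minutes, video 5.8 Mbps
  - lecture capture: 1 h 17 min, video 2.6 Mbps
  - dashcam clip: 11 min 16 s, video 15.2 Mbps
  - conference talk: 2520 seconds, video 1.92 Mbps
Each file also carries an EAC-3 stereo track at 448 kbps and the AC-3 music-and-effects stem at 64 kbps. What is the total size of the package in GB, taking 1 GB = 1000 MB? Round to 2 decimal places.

Audio total: 448 + 64 = 512 kbps = 0.512 Mbps.
tutorial video: 6.312 Mbps × 660 s = 4165.9 Mb
lecture capture: 3.112 Mbps × 4620 s = 14377.4 Mb
dashcam clip: 15.712 Mbps × 676 s = 10621.3 Mb
conference talk: 2.432 Mbps × 2520 s = 6128.6 Mb
Total: 35293.3 Mb = 4411.7 MB.
= 4.412 GB.

4.41 GB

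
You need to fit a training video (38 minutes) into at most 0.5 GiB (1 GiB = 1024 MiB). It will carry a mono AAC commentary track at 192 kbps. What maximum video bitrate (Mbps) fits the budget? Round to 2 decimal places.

Budget: 0.5 GiB = 4295.0 Mb.
38 min = 2280 s
Total bitrate budget: 4295.0 Mb / 2280 s = 1.884 Mbps.
Audio: 192 kbps = 0.192 Mbps.
Video: 1.884 − 0.192 = 1.692 Mbps.

1.69 Mbps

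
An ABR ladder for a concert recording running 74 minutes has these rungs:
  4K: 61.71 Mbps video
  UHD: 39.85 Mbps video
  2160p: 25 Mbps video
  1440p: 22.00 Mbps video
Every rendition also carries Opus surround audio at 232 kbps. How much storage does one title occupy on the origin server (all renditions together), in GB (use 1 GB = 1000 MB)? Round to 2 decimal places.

82.97 GB

74 min = 4440 s
Audio: 232 kbps = 0.232 Mbps.
Sum of rendition bitrates: (61.71+0.232) + (39.85+0.232) + (25+0.232) + (22.00+0.232) = 149.488 Mbps.
× 4440 s = 663,727 Mb = 82,966 MB = 82.97 GB.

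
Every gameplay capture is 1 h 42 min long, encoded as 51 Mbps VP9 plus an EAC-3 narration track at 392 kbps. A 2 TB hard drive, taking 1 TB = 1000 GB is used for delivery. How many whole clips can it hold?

1 h 42 min = 102 min = 6120 s
Audio: 392 kbps = 0.392 Mbps.
Total bitrate: 51.392 Mbps.
Per item: 51.392 Mbps × 6120 s = 314,519 Mb = 39,315 MB.
Capacity: 2 TB = 16,000,000 Mb; 50.87 items → 50 complete.

50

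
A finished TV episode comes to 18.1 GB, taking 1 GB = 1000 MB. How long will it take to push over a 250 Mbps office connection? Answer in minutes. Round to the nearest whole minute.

10 minutes

File: 18.1 GB = 144800.0 Mb.
At 250 Mbps: 144800.0 / 250 = 579.2 s ≈ 9.65 minutes.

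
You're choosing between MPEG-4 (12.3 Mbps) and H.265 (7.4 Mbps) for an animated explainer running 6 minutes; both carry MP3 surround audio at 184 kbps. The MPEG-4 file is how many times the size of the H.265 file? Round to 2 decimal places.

1.65

6 min = 360 s
Audio: 184 kbps = 0.184 Mbps.
MPEG-4: 12.484 Mbps × 360 s = 4494.2 Mb = 0.562 GB.
H.265: 7.584 Mbps × 360 s = 2730.2 Mb = 0.341 GB.
Ratio: 0.562 / 0.341 = 1.646.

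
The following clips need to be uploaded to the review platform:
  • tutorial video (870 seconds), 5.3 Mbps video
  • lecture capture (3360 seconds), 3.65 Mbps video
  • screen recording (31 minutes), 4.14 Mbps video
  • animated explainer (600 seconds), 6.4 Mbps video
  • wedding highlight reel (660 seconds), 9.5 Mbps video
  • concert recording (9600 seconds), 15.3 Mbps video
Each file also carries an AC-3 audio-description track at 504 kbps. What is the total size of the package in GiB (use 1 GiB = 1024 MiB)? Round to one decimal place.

Audio: 504 kbps = 0.504 Mbps.
tutorial video: 5.804 Mbps × 870 s = 5049.5 Mb
lecture capture: 4.154 Mbps × 3360 s = 13957.4 Mb
screen recording: 4.644 Mbps × 1860 s = 8637.8 Mb
animated explainer: 6.904 Mbps × 600 s = 4142.4 Mb
wedding highlight reel: 10.004 Mbps × 660 s = 6602.6 Mb
concert recording: 15.804 Mbps × 9600 s = 151718.4 Mb
Total: 190108.2 Mb = 23763.5 MB.
= 22.13 GiB.

22.1 GiB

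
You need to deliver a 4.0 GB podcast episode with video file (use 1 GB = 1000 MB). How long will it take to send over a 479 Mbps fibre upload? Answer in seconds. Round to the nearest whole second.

File: 4.0 GB = 32000.0 Mb.
At 479 Mbps: 32000.0 / 479 = 66.8 s ≈ 66.8 seconds.

67 seconds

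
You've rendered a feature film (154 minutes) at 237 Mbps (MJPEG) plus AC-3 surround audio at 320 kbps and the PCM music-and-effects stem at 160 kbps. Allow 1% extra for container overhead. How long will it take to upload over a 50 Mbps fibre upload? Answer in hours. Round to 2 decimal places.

154 min = 9240 s
Audio total: 320 + 160 = 480 kbps = 0.480 Mbps.
Total bitrate: 237.480 Mbps.
File: 237.480 Mbps × 9240 s = 2194315.2 Mb.
With 1% container overhead: ×1.01. → 2216258.4 Mb.
At 50 Mbps: 2216258.4 / 50 = 44325.2 s ≈ 12.3 hours.

12.31 hours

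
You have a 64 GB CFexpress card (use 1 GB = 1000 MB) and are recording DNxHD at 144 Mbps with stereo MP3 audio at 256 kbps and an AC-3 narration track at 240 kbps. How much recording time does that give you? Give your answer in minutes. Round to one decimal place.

59.1 minutes

Audio total: 256 + 240 = 496 kbps = 0.496 Mbps.
Total bitrate: 144 + 0.496 = 144.496 Mbps.
Capacity: 64 GB = 512,000 Mb.
Recording time: 512,000 / 144.496 = 3,543 s ≈ 59.1 minutes.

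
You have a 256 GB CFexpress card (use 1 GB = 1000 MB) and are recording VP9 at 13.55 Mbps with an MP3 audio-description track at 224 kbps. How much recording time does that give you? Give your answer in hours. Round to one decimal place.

Audio: 224 kbps = 0.224 Mbps.
Total bitrate: 13.55 + 0.224 = 13.774 Mbps.
Capacity: 256 GB = 2,048,000 Mb.
Recording time: 2,048,000 / 13.774 = 148,686 s ≈ 41.3 hours.

41.3 hours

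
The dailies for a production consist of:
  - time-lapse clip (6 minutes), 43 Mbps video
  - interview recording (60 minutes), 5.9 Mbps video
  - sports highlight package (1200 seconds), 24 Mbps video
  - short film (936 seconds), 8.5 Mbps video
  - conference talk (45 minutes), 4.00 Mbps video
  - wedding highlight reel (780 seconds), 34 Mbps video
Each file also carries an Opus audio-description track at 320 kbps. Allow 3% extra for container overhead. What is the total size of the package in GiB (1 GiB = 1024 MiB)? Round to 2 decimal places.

Audio: 320 kbps = 0.320 Mbps.
time-lapse clip: 43.320 Mbps × 360 s × 1.03 = 16063.1 Mb
interview recording: 6.220 Mbps × 3600 s × 1.03 = 23063.8 Mb
sports highlight package: 24.320 Mbps × 1200 s × 1.03 = 30059.5 Mb
short film: 8.820 Mbps × 936 s × 1.03 = 8503.2 Mb
conference talk: 4.320 Mbps × 2700 s × 1.03 = 12013.9 Mb
wedding highlight reel: 34.320 Mbps × 780 s × 1.03 = 27572.7 Mb
Total: 117276.1 Mb = 14659.5 MB.
= 13.65 GiB.

13.65 GiB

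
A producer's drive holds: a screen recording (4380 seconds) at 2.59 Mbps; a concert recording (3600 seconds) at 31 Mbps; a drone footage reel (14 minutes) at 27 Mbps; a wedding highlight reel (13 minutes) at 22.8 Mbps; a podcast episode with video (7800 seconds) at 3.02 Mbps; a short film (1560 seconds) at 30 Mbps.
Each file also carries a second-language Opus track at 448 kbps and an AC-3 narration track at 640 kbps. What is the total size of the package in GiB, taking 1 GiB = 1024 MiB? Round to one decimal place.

Audio total: 448 + 640 = 1088 kbps = 1.088 Mbps.
screen recording: 3.678 Mbps × 4380 s = 16109.6 Mb
concert recording: 32.088 Mbps × 3600 s = 115516.8 Mb
drone footage reel: 28.088 Mbps × 840 s = 23593.9 Mb
wedding highlight reel: 23.888 Mbps × 780 s = 18632.6 Mb
podcast episode with video: 4.108 Mbps × 7800 s = 32042.4 Mb
short film: 31.088 Mbps × 1560 s = 48497.3 Mb
Total: 254392.7 Mb = 31799.1 MB.
= 29.62 GiB.

29.6 GiB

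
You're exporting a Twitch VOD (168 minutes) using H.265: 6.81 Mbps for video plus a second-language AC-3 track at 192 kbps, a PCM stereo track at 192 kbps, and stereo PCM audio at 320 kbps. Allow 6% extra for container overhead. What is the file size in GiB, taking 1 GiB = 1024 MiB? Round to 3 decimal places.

9.346 GiB

168 min = 10080 s
Audio total: 192 + 192 + 320 = 704 kbps = 0.704 Mbps.
Total bitrate: 6.81 + 0.704 = 7.514 Mbps.
Stream data: 7.514 Mbps × 10080 s = 75741.1 Mb.
With 6% container overhead: ×1.06.
80,286 Mb = 10,035,698,400 bytes ÷ 1,073,741,824 = 9.346 GiB.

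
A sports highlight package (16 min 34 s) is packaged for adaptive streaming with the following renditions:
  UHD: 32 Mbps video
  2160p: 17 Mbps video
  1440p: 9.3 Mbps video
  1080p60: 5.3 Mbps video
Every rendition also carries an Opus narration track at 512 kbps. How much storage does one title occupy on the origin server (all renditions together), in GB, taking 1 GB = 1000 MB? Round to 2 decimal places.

8.16 GB

16 min 34 s = 994 s
Audio: 512 kbps = 0.512 Mbps.
Sum of rendition bitrates: (32+0.512) + (17+0.512) + (9.3+0.512) + (5.3+0.512) = 65.648 Mbps.
× 994 s = 65,254 Mb = 8,157 MB = 8.157 GB.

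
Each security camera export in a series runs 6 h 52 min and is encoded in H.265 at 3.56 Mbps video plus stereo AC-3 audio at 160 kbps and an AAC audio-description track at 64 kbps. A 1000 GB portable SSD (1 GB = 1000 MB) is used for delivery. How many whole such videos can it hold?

85

6 h 52 min = 412 min = 24720 s
Audio total: 160 + 64 = 224 kbps = 0.224 Mbps.
Total bitrate: 3.784 Mbps.
Per item: 3.784 Mbps × 24720 s = 93,540 Mb = 11,693 MB.
Capacity: 1000 GB = 8,000,000 Mb; 85.52 items → 85 complete.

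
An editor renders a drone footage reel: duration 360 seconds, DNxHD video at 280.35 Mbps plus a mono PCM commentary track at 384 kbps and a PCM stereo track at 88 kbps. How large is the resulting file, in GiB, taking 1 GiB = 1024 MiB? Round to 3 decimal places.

Audio total: 384 + 88 = 472 kbps = 0.472 Mbps.
Total bitrate: 280.35 + 0.472 = 280.822 Mbps.
Stream data: 280.822 Mbps × 360 s = 101095.9 Mb.
101,096 Mb = 12,636,990,000 bytes ÷ 1,073,741,824 = 11.77 GiB.

11.769 GiB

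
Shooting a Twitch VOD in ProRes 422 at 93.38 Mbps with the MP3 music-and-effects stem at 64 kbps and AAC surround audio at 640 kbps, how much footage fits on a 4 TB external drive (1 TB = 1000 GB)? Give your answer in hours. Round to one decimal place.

Audio total: 64 + 640 = 704 kbps = 0.704 Mbps.
Total bitrate: 93.38 + 0.704 = 94.084 Mbps.
Capacity: 4 TB = 32,000,000 Mb.
Recording time: 32,000,000 / 94.084 = 340,122 s ≈ 94.5 hours.

94.5 hours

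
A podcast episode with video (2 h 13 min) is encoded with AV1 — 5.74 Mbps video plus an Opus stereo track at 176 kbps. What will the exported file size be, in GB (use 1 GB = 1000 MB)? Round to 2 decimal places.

2 h 13 min = 133 min = 7980 s
Audio: 176 kbps = 0.176 Mbps.
Total bitrate: 5.74 + 0.176 = 5.916 Mbps.
Stream data: 5.916 Mbps × 7980 s = 47209.7 Mb.
47,210 Mb ÷ 8 = 5,901 MB → 5.901 GB.

5.90 GB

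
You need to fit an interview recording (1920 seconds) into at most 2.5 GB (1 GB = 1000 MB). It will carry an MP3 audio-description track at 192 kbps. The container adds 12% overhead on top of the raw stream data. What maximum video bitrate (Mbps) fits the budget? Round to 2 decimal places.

9.11 Mbps

Budget: 2.5 GB = 20000.0 Mb.
Stream payload after overhead: 20000.0 / 1.12 = 17857.1 Mb.
Total bitrate budget: 17857.1 Mb / 1920 s = 9.301 Mbps.
Audio: 192 kbps = 0.192 Mbps.
Video: 9.301 − 0.192 = 9.109 Mbps.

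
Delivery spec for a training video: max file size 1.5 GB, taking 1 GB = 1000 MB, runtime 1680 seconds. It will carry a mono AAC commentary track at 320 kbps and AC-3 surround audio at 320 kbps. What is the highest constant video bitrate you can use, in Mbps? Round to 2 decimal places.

Budget: 1.5 GB = 12000.0 Mb.
Total bitrate budget: 12000.0 Mb / 1680 s = 7.143 Mbps.
Audio total: 320 + 320 = 640 kbps = 0.640 Mbps.
Video: 7.143 − 0.640 = 6.503 Mbps.

6.50 Mbps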